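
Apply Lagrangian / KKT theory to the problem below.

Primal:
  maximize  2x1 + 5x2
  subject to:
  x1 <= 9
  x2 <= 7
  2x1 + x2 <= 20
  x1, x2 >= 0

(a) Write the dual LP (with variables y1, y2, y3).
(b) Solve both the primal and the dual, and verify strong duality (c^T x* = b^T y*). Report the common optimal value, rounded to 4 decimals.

The standard primal-dual pair for 'max c^T x s.t. A x <= b, x >= 0' is:
  Dual:  min b^T y  s.t.  A^T y >= c,  y >= 0.

So the dual LP is:
  minimize  9y1 + 7y2 + 20y3
  subject to:
    y1 + 2y3 >= 2
    y2 + y3 >= 5
    y1, y2, y3 >= 0

Solving the primal: x* = (6.5, 7).
  primal value c^T x* = 48.
Solving the dual: y* = (0, 4, 1).
  dual value b^T y* = 48.
Strong duality: c^T x* = b^T y*. Confirmed.

48


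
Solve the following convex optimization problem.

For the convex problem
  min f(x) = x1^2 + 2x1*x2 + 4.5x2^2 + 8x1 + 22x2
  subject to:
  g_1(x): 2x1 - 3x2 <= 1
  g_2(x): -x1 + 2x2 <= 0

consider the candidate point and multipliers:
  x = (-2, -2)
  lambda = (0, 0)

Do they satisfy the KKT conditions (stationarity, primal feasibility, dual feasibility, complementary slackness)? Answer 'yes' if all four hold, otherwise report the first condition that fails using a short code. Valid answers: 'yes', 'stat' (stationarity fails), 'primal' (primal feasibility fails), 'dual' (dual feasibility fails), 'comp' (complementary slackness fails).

Gradient of f: grad f(x) = Q x + c = (0, 0)
Constraint values g_i(x) = a_i^T x - b_i:
  g_1((-2, -2)) = 1
  g_2((-2, -2)) = -2
Stationarity residual: grad f(x) + sum_i lambda_i a_i = (0, 0)
  -> stationarity OK
Primal feasibility (all g_i <= 0): FAILS
Dual feasibility (all lambda_i >= 0): OK
Complementary slackness (lambda_i * g_i(x) = 0 for all i): OK

Verdict: the first failing condition is primal_feasibility -> primal.

primal


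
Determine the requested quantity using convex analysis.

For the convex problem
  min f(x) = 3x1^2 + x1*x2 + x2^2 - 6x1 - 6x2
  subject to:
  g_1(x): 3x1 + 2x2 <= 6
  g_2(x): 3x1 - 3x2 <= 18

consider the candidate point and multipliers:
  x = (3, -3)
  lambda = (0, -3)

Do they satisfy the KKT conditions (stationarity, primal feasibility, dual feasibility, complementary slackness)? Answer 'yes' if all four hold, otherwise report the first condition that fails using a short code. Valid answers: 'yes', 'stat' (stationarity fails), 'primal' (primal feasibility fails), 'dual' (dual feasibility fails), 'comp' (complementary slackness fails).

Gradient of f: grad f(x) = Q x + c = (9, -9)
Constraint values g_i(x) = a_i^T x - b_i:
  g_1((3, -3)) = -3
  g_2((3, -3)) = 0
Stationarity residual: grad f(x) + sum_i lambda_i a_i = (0, 0)
  -> stationarity OK
Primal feasibility (all g_i <= 0): OK
Dual feasibility (all lambda_i >= 0): FAILS
Complementary slackness (lambda_i * g_i(x) = 0 for all i): OK

Verdict: the first failing condition is dual_feasibility -> dual.

dual


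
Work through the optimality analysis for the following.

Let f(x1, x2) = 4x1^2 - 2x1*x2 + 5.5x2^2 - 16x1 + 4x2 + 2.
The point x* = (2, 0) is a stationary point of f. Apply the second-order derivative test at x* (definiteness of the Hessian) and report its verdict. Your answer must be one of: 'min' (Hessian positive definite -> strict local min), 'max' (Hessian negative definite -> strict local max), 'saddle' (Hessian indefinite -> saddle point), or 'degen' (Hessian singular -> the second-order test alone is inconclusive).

Compute the Hessian H = grad^2 f:
  H = [[8, -2], [-2, 11]]
Verify stationarity: grad f(x*) = H x* + g = (0, 0).
Eigenvalues of H: 7, 12.
Both eigenvalues > 0, so H is positive definite -> x* is a strict local min.

min


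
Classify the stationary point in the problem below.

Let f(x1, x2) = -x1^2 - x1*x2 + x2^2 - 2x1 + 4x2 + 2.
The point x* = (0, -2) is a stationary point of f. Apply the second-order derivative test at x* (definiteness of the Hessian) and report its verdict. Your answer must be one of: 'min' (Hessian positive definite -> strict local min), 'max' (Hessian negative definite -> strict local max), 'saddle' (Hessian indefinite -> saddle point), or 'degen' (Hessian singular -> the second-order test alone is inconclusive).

Compute the Hessian H = grad^2 f:
  H = [[-2, -1], [-1, 2]]
Verify stationarity: grad f(x*) = H x* + g = (0, 0).
Eigenvalues of H: -2.2361, 2.2361.
Eigenvalues have mixed signs, so H is indefinite -> x* is a saddle point.

saddle


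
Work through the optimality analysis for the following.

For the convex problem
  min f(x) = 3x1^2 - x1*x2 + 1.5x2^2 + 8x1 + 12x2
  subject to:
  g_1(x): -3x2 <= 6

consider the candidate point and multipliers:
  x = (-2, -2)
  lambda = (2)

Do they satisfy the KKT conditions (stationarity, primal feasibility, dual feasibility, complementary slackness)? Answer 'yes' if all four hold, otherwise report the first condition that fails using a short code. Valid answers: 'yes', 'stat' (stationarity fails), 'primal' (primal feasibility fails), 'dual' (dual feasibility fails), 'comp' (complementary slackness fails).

Gradient of f: grad f(x) = Q x + c = (-2, 8)
Constraint values g_i(x) = a_i^T x - b_i:
  g_1((-2, -2)) = 0
Stationarity residual: grad f(x) + sum_i lambda_i a_i = (-2, 2)
  -> stationarity FAILS
Primal feasibility (all g_i <= 0): OK
Dual feasibility (all lambda_i >= 0): OK
Complementary slackness (lambda_i * g_i(x) = 0 for all i): OK

Verdict: the first failing condition is stationarity -> stat.

stat


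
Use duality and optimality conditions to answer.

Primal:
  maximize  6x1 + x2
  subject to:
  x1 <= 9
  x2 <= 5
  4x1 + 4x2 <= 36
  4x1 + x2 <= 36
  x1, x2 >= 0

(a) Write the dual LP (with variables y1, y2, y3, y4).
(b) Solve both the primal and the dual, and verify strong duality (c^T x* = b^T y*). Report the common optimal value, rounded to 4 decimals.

The standard primal-dual pair for 'max c^T x s.t. A x <= b, x >= 0' is:
  Dual:  min b^T y  s.t.  A^T y >= c,  y >= 0.

So the dual LP is:
  minimize  9y1 + 5y2 + 36y3 + 36y4
  subject to:
    y1 + 4y3 + 4y4 >= 6
    y2 + 4y3 + y4 >= 1
    y1, y2, y3, y4 >= 0

Solving the primal: x* = (9, 0).
  primal value c^T x* = 54.
Solving the dual: y* = (0, 0, 0, 1.5).
  dual value b^T y* = 54.
Strong duality: c^T x* = b^T y*. Confirmed.

54


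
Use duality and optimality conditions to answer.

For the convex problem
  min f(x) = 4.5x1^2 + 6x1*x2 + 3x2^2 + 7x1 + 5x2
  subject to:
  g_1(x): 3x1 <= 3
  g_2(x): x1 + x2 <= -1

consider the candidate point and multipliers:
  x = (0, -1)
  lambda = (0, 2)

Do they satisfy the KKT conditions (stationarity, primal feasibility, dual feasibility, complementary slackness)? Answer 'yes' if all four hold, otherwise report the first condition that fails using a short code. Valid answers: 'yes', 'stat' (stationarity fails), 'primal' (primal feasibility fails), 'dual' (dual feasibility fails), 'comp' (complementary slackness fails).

Gradient of f: grad f(x) = Q x + c = (1, -1)
Constraint values g_i(x) = a_i^T x - b_i:
  g_1((0, -1)) = -3
  g_2((0, -1)) = 0
Stationarity residual: grad f(x) + sum_i lambda_i a_i = (3, 1)
  -> stationarity FAILS
Primal feasibility (all g_i <= 0): OK
Dual feasibility (all lambda_i >= 0): OK
Complementary slackness (lambda_i * g_i(x) = 0 for all i): OK

Verdict: the first failing condition is stationarity -> stat.

stat


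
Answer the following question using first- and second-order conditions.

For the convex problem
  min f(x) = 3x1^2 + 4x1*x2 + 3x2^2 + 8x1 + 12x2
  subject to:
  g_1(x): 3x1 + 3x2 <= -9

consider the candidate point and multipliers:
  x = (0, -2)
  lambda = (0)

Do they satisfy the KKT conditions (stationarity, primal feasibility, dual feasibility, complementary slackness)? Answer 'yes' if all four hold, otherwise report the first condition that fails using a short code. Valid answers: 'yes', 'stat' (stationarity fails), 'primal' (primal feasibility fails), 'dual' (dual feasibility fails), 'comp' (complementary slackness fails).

Gradient of f: grad f(x) = Q x + c = (0, 0)
Constraint values g_i(x) = a_i^T x - b_i:
  g_1((0, -2)) = 3
Stationarity residual: grad f(x) + sum_i lambda_i a_i = (0, 0)
  -> stationarity OK
Primal feasibility (all g_i <= 0): FAILS
Dual feasibility (all lambda_i >= 0): OK
Complementary slackness (lambda_i * g_i(x) = 0 for all i): OK

Verdict: the first failing condition is primal_feasibility -> primal.

primal


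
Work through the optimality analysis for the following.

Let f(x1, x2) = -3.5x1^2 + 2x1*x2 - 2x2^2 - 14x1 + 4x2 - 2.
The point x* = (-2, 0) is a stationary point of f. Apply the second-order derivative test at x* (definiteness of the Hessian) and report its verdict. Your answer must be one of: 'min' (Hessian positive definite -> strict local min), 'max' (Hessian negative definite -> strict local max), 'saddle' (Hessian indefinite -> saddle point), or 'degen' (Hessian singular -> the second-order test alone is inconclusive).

Compute the Hessian H = grad^2 f:
  H = [[-7, 2], [2, -4]]
Verify stationarity: grad f(x*) = H x* + g = (0, 0).
Eigenvalues of H: -8, -3.
Both eigenvalues < 0, so H is negative definite -> x* is a strict local max.

max


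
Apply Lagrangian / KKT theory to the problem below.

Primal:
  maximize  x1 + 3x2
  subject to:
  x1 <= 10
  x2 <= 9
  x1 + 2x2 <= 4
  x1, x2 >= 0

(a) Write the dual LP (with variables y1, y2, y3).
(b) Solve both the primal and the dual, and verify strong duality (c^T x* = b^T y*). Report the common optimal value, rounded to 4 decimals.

The standard primal-dual pair for 'max c^T x s.t. A x <= b, x >= 0' is:
  Dual:  min b^T y  s.t.  A^T y >= c,  y >= 0.

So the dual LP is:
  minimize  10y1 + 9y2 + 4y3
  subject to:
    y1 + y3 >= 1
    y2 + 2y3 >= 3
    y1, y2, y3 >= 0

Solving the primal: x* = (0, 2).
  primal value c^T x* = 6.
Solving the dual: y* = (0, 0, 1.5).
  dual value b^T y* = 6.
Strong duality: c^T x* = b^T y*. Confirmed.

6


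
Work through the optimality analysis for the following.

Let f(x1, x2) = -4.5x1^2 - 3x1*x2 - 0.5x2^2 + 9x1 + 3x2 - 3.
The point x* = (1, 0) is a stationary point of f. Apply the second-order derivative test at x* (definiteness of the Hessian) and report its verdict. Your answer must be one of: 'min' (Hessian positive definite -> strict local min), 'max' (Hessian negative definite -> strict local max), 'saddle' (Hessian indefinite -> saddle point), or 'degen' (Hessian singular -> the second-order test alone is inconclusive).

Compute the Hessian H = grad^2 f:
  H = [[-9, -3], [-3, -1]]
Verify stationarity: grad f(x*) = H x* + g = (0, 0).
Eigenvalues of H: -10, 0.
H has a zero eigenvalue (singular; negative semidefinite but not definite), so H is neither positive definite, negative definite, nor indefinite. The second-order test alone is inconclusive -> degen.
(Indeed, f is constant along the null direction of H through x*, so x* is not a strict local extremum.)

degen


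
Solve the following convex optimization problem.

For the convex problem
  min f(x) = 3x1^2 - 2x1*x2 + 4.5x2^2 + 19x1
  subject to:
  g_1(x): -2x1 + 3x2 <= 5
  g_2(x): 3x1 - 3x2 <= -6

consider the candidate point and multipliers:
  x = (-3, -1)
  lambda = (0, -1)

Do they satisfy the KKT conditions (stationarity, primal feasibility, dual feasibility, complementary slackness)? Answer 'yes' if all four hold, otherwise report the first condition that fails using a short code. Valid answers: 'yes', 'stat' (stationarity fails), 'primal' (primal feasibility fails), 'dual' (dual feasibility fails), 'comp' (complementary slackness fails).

Gradient of f: grad f(x) = Q x + c = (3, -3)
Constraint values g_i(x) = a_i^T x - b_i:
  g_1((-3, -1)) = -2
  g_2((-3, -1)) = 0
Stationarity residual: grad f(x) + sum_i lambda_i a_i = (0, 0)
  -> stationarity OK
Primal feasibility (all g_i <= 0): OK
Dual feasibility (all lambda_i >= 0): FAILS
Complementary slackness (lambda_i * g_i(x) = 0 for all i): OK

Verdict: the first failing condition is dual_feasibility -> dual.

dual


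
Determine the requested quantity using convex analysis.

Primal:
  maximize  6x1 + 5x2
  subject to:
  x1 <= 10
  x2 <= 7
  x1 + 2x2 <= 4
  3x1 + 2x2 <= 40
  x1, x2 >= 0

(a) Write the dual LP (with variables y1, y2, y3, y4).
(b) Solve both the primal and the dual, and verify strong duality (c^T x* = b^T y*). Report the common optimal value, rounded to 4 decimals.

The standard primal-dual pair for 'max c^T x s.t. A x <= b, x >= 0' is:
  Dual:  min b^T y  s.t.  A^T y >= c,  y >= 0.

So the dual LP is:
  minimize  10y1 + 7y2 + 4y3 + 40y4
  subject to:
    y1 + y3 + 3y4 >= 6
    y2 + 2y3 + 2y4 >= 5
    y1, y2, y3, y4 >= 0

Solving the primal: x* = (4, 0).
  primal value c^T x* = 24.
Solving the dual: y* = (0, 0, 6, 0).
  dual value b^T y* = 24.
Strong duality: c^T x* = b^T y*. Confirmed.

24


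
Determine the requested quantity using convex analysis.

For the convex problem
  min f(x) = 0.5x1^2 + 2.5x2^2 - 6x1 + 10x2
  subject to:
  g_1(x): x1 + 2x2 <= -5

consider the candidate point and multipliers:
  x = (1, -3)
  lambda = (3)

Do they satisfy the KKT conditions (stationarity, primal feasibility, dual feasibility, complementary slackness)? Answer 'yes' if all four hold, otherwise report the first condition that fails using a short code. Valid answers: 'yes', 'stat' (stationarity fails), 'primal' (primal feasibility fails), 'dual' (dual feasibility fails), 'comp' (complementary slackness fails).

Gradient of f: grad f(x) = Q x + c = (-5, -5)
Constraint values g_i(x) = a_i^T x - b_i:
  g_1((1, -3)) = 0
Stationarity residual: grad f(x) + sum_i lambda_i a_i = (-2, 1)
  -> stationarity FAILS
Primal feasibility (all g_i <= 0): OK
Dual feasibility (all lambda_i >= 0): OK
Complementary slackness (lambda_i * g_i(x) = 0 for all i): OK

Verdict: the first failing condition is stationarity -> stat.

stat


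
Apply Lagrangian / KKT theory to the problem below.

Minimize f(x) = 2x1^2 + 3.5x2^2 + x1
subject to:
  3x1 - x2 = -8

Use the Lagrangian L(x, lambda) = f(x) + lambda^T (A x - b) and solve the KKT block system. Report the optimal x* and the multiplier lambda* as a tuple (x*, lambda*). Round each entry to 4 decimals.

Form the Lagrangian:
  L(x, lambda) = (1/2) x^T Q x + c^T x + lambda^T (A x - b)
Stationarity (grad_x L = 0): Q x + c + A^T lambda = 0.
Primal feasibility: A x = b.

This gives the KKT block system:
  [ Q   A^T ] [ x     ]   [-c ]
  [ A    0  ] [ lambda ] = [ b ]

Solving the linear system:
  x*      = (-2.5224, 0.4328)
  lambda* = (3.0299)
  f(x*)   = 10.8582

x* = (-2.5224, 0.4328), lambda* = (3.0299)


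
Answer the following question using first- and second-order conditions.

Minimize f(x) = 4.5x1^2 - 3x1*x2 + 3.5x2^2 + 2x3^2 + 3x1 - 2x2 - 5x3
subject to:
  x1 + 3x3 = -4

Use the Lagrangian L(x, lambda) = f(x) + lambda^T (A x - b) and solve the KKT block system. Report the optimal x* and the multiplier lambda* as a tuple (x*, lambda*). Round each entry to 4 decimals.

Form the Lagrangian:
  L(x, lambda) = (1/2) x^T Q x + c^T x + lambda^T (A x - b)
Stationarity (grad_x L = 0): Q x + c + A^T lambda = 0.
Primal feasibility: A x = b.

This gives the KKT block system:
  [ Q   A^T ] [ x     ]   [-c ]
  [ A    0  ] [ lambda ] = [ b ]

Solving the linear system:
  x*      = (-0.6848, -0.0078, -1.1051)
  lambda* = (3.1401)
  f(x*)   = 8.0233

x* = (-0.6848, -0.0078, -1.1051), lambda* = (3.1401)


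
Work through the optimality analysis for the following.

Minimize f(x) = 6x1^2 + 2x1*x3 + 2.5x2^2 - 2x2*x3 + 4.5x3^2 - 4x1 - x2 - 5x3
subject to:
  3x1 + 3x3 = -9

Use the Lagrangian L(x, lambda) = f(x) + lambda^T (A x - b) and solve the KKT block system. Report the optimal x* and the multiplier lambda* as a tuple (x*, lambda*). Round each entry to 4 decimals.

Form the Lagrangian:
  L(x, lambda) = (1/2) x^T Q x + c^T x + lambda^T (A x - b)
Stationarity (grad_x L = 0): Q x + c + A^T lambda = 0.
Primal feasibility: A x = b.

This gives the KKT block system:
  [ Q   A^T ] [ x     ]   [-c ]
  [ A    0  ] [ lambda ] = [ b ]

Solving the linear system:
  x*      = (-1.2346, -0.5062, -1.7654)
  lambda* = (7.4486)
  f(x*)   = 40.6543

x* = (-1.2346, -0.5062, -1.7654), lambda* = (7.4486)


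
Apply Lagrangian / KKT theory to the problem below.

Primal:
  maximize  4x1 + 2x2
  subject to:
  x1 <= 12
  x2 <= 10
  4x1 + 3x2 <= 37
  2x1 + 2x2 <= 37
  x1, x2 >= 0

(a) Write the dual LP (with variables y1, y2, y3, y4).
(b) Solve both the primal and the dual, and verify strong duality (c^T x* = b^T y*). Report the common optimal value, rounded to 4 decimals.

The standard primal-dual pair for 'max c^T x s.t. A x <= b, x >= 0' is:
  Dual:  min b^T y  s.t.  A^T y >= c,  y >= 0.

So the dual LP is:
  minimize  12y1 + 10y2 + 37y3 + 37y4
  subject to:
    y1 + 4y3 + 2y4 >= 4
    y2 + 3y3 + 2y4 >= 2
    y1, y2, y3, y4 >= 0

Solving the primal: x* = (9.25, 0).
  primal value c^T x* = 37.
Solving the dual: y* = (0, 0, 1, 0).
  dual value b^T y* = 37.
Strong duality: c^T x* = b^T y*. Confirmed.

37


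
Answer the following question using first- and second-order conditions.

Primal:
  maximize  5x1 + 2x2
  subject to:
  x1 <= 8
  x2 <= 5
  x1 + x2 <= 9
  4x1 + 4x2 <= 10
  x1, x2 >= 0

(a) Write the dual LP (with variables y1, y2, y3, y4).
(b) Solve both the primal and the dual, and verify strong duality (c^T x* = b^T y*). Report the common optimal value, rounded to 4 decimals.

The standard primal-dual pair for 'max c^T x s.t. A x <= b, x >= 0' is:
  Dual:  min b^T y  s.t.  A^T y >= c,  y >= 0.

So the dual LP is:
  minimize  8y1 + 5y2 + 9y3 + 10y4
  subject to:
    y1 + y3 + 4y4 >= 5
    y2 + y3 + 4y4 >= 2
    y1, y2, y3, y4 >= 0

Solving the primal: x* = (2.5, 0).
  primal value c^T x* = 12.5.
Solving the dual: y* = (0, 0, 0, 1.25).
  dual value b^T y* = 12.5.
Strong duality: c^T x* = b^T y*. Confirmed.

12.5


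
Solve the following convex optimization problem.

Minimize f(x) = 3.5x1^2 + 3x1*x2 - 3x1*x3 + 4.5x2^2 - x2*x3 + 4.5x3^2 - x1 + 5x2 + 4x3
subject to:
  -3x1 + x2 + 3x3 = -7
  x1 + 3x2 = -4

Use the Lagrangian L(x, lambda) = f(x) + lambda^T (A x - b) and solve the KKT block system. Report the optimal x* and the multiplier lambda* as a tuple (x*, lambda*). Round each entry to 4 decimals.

Form the Lagrangian:
  L(x, lambda) = (1/2) x^T Q x + c^T x + lambda^T (A x - b)
Stationarity (grad_x L = 0): Q x + c + A^T lambda = 0.
Primal feasibility: A x = b.

This gives the KKT block system:
  [ Q   A^T ] [ x     ]   [-c ]
  [ A    0  ] [ lambda ] = [ b ]

Solving the linear system:
  x*      = (0.947, -1.649, -0.8366)
  lambda* = (1.574, 1.5298)
  f(x*)   = 2.2991

x* = (0.947, -1.649, -0.8366), lambda* = (1.574, 1.5298)


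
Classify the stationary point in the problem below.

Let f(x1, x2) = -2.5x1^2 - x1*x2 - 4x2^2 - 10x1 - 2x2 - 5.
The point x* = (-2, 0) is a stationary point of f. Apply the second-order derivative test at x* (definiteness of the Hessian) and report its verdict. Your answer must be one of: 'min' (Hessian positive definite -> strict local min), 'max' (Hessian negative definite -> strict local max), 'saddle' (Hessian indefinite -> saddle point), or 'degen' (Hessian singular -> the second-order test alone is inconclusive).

Compute the Hessian H = grad^2 f:
  H = [[-5, -1], [-1, -8]]
Verify stationarity: grad f(x*) = H x* + g = (0, 0).
Eigenvalues of H: -8.3028, -4.6972.
Both eigenvalues < 0, so H is negative definite -> x* is a strict local max.

max


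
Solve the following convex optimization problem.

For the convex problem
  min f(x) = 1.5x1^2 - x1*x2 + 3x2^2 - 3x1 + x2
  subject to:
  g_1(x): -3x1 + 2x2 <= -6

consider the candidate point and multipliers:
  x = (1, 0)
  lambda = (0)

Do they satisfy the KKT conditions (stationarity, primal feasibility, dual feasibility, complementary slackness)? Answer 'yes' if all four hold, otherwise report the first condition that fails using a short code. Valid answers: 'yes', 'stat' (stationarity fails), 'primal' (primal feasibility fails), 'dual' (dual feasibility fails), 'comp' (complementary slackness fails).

Gradient of f: grad f(x) = Q x + c = (0, 0)
Constraint values g_i(x) = a_i^T x - b_i:
  g_1((1, 0)) = 3
Stationarity residual: grad f(x) + sum_i lambda_i a_i = (0, 0)
  -> stationarity OK
Primal feasibility (all g_i <= 0): FAILS
Dual feasibility (all lambda_i >= 0): OK
Complementary slackness (lambda_i * g_i(x) = 0 for all i): OK

Verdict: the first failing condition is primal_feasibility -> primal.

primal


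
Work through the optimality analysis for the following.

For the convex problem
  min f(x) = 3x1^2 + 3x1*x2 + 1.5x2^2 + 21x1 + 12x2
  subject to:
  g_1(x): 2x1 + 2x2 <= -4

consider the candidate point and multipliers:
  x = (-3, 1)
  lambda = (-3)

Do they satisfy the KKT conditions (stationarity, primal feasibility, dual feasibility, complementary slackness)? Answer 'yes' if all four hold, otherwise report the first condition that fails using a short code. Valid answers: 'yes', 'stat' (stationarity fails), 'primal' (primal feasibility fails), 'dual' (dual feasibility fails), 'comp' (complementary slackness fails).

Gradient of f: grad f(x) = Q x + c = (6, 6)
Constraint values g_i(x) = a_i^T x - b_i:
  g_1((-3, 1)) = 0
Stationarity residual: grad f(x) + sum_i lambda_i a_i = (0, 0)
  -> stationarity OK
Primal feasibility (all g_i <= 0): OK
Dual feasibility (all lambda_i >= 0): FAILS
Complementary slackness (lambda_i * g_i(x) = 0 for all i): OK

Verdict: the first failing condition is dual_feasibility -> dual.

dual


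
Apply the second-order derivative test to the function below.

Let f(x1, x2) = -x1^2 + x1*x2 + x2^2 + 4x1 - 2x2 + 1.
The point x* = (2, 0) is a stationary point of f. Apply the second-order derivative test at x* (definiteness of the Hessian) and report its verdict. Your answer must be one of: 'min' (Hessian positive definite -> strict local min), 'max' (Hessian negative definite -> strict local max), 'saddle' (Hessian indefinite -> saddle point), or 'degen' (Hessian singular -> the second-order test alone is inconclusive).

Compute the Hessian H = grad^2 f:
  H = [[-2, 1], [1, 2]]
Verify stationarity: grad f(x*) = H x* + g = (0, 0).
Eigenvalues of H: -2.2361, 2.2361.
Eigenvalues have mixed signs, so H is indefinite -> x* is a saddle point.

saddle


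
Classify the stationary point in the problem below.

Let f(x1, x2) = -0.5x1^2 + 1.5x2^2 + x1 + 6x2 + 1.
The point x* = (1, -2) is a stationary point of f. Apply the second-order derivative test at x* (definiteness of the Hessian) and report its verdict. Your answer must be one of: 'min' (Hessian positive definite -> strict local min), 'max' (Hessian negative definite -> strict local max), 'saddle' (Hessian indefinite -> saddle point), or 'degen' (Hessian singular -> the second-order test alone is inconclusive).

Compute the Hessian H = grad^2 f:
  H = [[-1, 0], [0, 3]]
Verify stationarity: grad f(x*) = H x* + g = (0, 0).
Eigenvalues of H: -1, 3.
Eigenvalues have mixed signs, so H is indefinite -> x* is a saddle point.

saddle


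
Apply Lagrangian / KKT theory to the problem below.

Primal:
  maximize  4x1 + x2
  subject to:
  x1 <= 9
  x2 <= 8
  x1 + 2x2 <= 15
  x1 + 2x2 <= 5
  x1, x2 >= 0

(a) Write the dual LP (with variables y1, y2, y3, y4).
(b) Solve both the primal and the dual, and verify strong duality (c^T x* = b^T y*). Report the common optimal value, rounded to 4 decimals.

The standard primal-dual pair for 'max c^T x s.t. A x <= b, x >= 0' is:
  Dual:  min b^T y  s.t.  A^T y >= c,  y >= 0.

So the dual LP is:
  minimize  9y1 + 8y2 + 15y3 + 5y4
  subject to:
    y1 + y3 + y4 >= 4
    y2 + 2y3 + 2y4 >= 1
    y1, y2, y3, y4 >= 0

Solving the primal: x* = (5, 0).
  primal value c^T x* = 20.
Solving the dual: y* = (0, 0, 0, 4).
  dual value b^T y* = 20.
Strong duality: c^T x* = b^T y*. Confirmed.

20


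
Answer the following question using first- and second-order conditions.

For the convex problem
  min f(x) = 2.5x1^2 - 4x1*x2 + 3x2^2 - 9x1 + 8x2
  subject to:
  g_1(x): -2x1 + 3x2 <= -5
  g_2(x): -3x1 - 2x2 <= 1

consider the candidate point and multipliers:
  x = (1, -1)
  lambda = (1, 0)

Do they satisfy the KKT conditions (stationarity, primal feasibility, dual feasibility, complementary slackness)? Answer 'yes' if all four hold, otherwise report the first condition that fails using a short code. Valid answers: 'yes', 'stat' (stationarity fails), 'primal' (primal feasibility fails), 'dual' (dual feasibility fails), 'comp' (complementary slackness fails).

Gradient of f: grad f(x) = Q x + c = (0, -2)
Constraint values g_i(x) = a_i^T x - b_i:
  g_1((1, -1)) = 0
  g_2((1, -1)) = -2
Stationarity residual: grad f(x) + sum_i lambda_i a_i = (-2, 1)
  -> stationarity FAILS
Primal feasibility (all g_i <= 0): OK
Dual feasibility (all lambda_i >= 0): OK
Complementary slackness (lambda_i * g_i(x) = 0 for all i): OK

Verdict: the first failing condition is stationarity -> stat.

stat


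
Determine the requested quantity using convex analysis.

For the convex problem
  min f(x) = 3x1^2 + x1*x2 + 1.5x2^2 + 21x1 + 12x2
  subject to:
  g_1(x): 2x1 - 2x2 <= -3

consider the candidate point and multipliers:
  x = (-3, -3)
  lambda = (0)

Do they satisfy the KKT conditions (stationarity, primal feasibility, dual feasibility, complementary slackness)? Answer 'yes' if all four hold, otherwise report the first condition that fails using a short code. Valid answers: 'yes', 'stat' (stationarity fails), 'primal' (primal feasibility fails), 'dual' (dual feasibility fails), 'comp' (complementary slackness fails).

Gradient of f: grad f(x) = Q x + c = (0, 0)
Constraint values g_i(x) = a_i^T x - b_i:
  g_1((-3, -3)) = 3
Stationarity residual: grad f(x) + sum_i lambda_i a_i = (0, 0)
  -> stationarity OK
Primal feasibility (all g_i <= 0): FAILS
Dual feasibility (all lambda_i >= 0): OK
Complementary slackness (lambda_i * g_i(x) = 0 for all i): OK

Verdict: the first failing condition is primal_feasibility -> primal.

primal


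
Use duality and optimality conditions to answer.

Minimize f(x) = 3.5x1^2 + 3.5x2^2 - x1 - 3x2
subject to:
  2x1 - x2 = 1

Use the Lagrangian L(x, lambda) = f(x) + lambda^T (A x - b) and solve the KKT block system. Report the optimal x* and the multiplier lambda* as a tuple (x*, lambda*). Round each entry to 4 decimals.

Form the Lagrangian:
  L(x, lambda) = (1/2) x^T Q x + c^T x + lambda^T (A x - b)
Stationarity (grad_x L = 0): Q x + c + A^T lambda = 0.
Primal feasibility: A x = b.

This gives the KKT block system:
  [ Q   A^T ] [ x     ]   [-c ]
  [ A    0  ] [ lambda ] = [ b ]

Solving the linear system:
  x*      = (0.6, 0.2)
  lambda* = (-1.6)
  f(x*)   = 0.2

x* = (0.6, 0.2), lambda* = (-1.6)


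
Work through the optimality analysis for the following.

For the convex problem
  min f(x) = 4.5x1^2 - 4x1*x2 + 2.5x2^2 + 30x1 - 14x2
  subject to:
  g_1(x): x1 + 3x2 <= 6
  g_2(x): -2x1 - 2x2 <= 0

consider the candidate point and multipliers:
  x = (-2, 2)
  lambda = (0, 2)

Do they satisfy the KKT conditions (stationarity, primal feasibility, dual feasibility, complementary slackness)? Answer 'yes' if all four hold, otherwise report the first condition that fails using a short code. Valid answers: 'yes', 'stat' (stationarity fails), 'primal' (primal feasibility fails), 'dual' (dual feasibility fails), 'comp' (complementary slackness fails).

Gradient of f: grad f(x) = Q x + c = (4, 4)
Constraint values g_i(x) = a_i^T x - b_i:
  g_1((-2, 2)) = -2
  g_2((-2, 2)) = 0
Stationarity residual: grad f(x) + sum_i lambda_i a_i = (0, 0)
  -> stationarity OK
Primal feasibility (all g_i <= 0): OK
Dual feasibility (all lambda_i >= 0): OK
Complementary slackness (lambda_i * g_i(x) = 0 for all i): OK

Verdict: yes, KKT holds.

yes


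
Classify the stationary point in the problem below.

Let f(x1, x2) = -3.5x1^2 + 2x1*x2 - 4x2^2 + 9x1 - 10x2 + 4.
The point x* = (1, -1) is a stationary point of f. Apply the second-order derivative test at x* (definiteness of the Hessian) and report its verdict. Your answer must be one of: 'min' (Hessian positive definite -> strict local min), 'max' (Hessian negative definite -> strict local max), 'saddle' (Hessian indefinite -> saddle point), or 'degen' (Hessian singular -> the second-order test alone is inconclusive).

Compute the Hessian H = grad^2 f:
  H = [[-7, 2], [2, -8]]
Verify stationarity: grad f(x*) = H x* + g = (0, 0).
Eigenvalues of H: -9.5616, -5.4384.
Both eigenvalues < 0, so H is negative definite -> x* is a strict local max.

max


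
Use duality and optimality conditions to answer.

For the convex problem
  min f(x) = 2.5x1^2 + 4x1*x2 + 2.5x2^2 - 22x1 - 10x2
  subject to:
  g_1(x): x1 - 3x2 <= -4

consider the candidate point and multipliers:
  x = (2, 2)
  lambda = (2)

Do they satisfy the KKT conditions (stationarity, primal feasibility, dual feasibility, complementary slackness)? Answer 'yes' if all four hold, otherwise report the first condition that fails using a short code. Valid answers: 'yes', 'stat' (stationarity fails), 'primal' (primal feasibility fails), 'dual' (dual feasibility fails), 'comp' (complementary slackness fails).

Gradient of f: grad f(x) = Q x + c = (-4, 8)
Constraint values g_i(x) = a_i^T x - b_i:
  g_1((2, 2)) = 0
Stationarity residual: grad f(x) + sum_i lambda_i a_i = (-2, 2)
  -> stationarity FAILS
Primal feasibility (all g_i <= 0): OK
Dual feasibility (all lambda_i >= 0): OK
Complementary slackness (lambda_i * g_i(x) = 0 for all i): OK

Verdict: the first failing condition is stationarity -> stat.

stat


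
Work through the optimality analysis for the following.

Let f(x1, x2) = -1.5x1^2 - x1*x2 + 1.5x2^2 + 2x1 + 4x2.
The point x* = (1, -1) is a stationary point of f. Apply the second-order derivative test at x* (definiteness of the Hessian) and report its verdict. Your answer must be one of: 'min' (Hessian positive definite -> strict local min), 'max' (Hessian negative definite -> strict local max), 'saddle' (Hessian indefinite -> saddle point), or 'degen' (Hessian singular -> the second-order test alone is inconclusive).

Compute the Hessian H = grad^2 f:
  H = [[-3, -1], [-1, 3]]
Verify stationarity: grad f(x*) = H x* + g = (0, 0).
Eigenvalues of H: -3.1623, 3.1623.
Eigenvalues have mixed signs, so H is indefinite -> x* is a saddle point.

saddle


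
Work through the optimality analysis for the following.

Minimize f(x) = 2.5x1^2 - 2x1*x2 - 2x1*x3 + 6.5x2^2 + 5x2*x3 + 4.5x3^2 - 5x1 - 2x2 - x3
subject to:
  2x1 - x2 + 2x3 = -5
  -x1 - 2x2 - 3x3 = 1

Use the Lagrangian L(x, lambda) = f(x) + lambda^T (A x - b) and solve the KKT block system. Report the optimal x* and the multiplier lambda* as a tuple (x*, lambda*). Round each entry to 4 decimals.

Form the Lagrangian:
  L(x, lambda) = (1/2) x^T Q x + c^T x + lambda^T (A x - b)
Stationarity (grad_x L = 0): Q x + c + A^T lambda = 0.
Primal feasibility: A x = b.

This gives the KKT block system:
  [ Q   A^T ] [ x     ]   [-c ]
  [ A    0  ] [ lambda ] = [ b ]

Solving the linear system:
  x*      = (-0.6561, 1.4822, -1.1028)
  lambda* = (6.2292, 3.419)
  f(x*)   = 14.5731

x* = (-0.6561, 1.4822, -1.1028), lambda* = (6.2292, 3.419)


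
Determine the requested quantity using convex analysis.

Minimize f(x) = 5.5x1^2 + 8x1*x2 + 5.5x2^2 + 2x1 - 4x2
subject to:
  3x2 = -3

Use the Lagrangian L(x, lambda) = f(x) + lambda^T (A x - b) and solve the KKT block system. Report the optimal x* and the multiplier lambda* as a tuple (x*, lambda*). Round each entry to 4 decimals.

Form the Lagrangian:
  L(x, lambda) = (1/2) x^T Q x + c^T x + lambda^T (A x - b)
Stationarity (grad_x L = 0): Q x + c + A^T lambda = 0.
Primal feasibility: A x = b.

This gives the KKT block system:
  [ Q   A^T ] [ x     ]   [-c ]
  [ A    0  ] [ lambda ] = [ b ]

Solving the linear system:
  x*      = (0.5455, -1)
  lambda* = (3.5455)
  f(x*)   = 7.8636

x* = (0.5455, -1), lambda* = (3.5455)


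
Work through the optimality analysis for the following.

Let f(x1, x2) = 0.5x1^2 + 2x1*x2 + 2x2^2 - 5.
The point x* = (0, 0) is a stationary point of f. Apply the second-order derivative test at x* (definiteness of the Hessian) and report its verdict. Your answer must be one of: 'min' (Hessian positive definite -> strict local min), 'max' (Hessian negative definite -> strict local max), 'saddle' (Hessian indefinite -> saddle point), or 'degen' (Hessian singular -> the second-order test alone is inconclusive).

Compute the Hessian H = grad^2 f:
  H = [[1, 2], [2, 4]]
Verify stationarity: grad f(x*) = H x* + g = (0, 0).
Eigenvalues of H: 0, 5.
H has a zero eigenvalue (singular; positive semidefinite but not definite), so H is neither positive definite, negative definite, nor indefinite. The second-order test alone is inconclusive -> degen.
(Indeed, f is constant along the null direction of H through x*, so x* is not a strict local extremum.)

degen


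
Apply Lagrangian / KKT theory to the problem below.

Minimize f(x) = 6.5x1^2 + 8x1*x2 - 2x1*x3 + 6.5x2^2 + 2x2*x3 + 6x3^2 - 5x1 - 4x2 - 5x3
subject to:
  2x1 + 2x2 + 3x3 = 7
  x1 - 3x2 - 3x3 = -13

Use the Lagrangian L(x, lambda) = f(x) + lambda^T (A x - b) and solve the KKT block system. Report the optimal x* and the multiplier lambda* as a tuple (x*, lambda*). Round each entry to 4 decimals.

Form the Lagrangian:
  L(x, lambda) = (1/2) x^T Q x + c^T x + lambda^T (A x - b)
Stationarity (grad_x L = 0): Q x + c + A^T lambda = 0.
Primal feasibility: A x = b.

This gives the KKT block system:
  [ Q   A^T ] [ x     ]   [-c ]
  [ A    0  ] [ lambda ] = [ b ]

Solving the linear system:
  x*      = (-1.2107, 2.3678, 1.562)
  lambda* = (-0.6818, 6.2851)
  f(x*)   = 37.626

x* = (-1.2107, 2.3678, 1.562), lambda* = (-0.6818, 6.2851)


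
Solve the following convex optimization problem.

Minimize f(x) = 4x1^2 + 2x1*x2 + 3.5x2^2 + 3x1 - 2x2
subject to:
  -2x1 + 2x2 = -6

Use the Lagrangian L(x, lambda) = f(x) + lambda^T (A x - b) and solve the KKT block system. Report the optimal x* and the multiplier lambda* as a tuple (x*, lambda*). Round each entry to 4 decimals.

Form the Lagrangian:
  L(x, lambda) = (1/2) x^T Q x + c^T x + lambda^T (A x - b)
Stationarity (grad_x L = 0): Q x + c + A^T lambda = 0.
Primal feasibility: A x = b.

This gives the KKT block system:
  [ Q   A^T ] [ x     ]   [-c ]
  [ A    0  ] [ lambda ] = [ b ]

Solving the linear system:
  x*      = (1.3684, -1.6316)
  lambda* = (5.3421)
  f(x*)   = 19.7105

x* = (1.3684, -1.6316), lambda* = (5.3421)


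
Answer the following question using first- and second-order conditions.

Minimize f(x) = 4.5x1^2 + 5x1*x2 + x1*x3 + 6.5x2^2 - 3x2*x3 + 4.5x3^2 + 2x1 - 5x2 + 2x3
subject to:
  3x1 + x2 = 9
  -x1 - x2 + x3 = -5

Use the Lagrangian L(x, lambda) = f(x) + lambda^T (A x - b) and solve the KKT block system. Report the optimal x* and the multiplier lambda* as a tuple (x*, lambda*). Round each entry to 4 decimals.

Form the Lagrangian:
  L(x, lambda) = (1/2) x^T Q x + c^T x + lambda^T (A x - b)
Stationarity (grad_x L = 0): Q x + c + A^T lambda = 0.
Primal feasibility: A x = b.

This gives the KKT block system:
  [ Q   A^T ] [ x     ]   [-c ]
  [ A    0  ] [ lambda ] = [ b ]

Solving the linear system:
  x*      = (2.9457, 0.163, -1.8913)
  lambda* = (-4.9565, 12.5652)
  f(x*)   = 54.3641

x* = (2.9457, 0.163, -1.8913), lambda* = (-4.9565, 12.5652)


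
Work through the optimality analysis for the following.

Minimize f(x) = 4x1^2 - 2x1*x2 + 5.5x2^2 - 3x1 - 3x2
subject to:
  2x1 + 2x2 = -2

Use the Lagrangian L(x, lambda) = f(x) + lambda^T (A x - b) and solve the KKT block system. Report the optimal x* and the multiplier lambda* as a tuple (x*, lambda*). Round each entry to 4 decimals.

Form the Lagrangian:
  L(x, lambda) = (1/2) x^T Q x + c^T x + lambda^T (A x - b)
Stationarity (grad_x L = 0): Q x + c + A^T lambda = 0.
Primal feasibility: A x = b.

This gives the KKT block system:
  [ Q   A^T ] [ x     ]   [-c ]
  [ A    0  ] [ lambda ] = [ b ]

Solving the linear system:
  x*      = (-0.5652, -0.4348)
  lambda* = (3.3261)
  f(x*)   = 4.8261

x* = (-0.5652, -0.4348), lambda* = (3.3261)


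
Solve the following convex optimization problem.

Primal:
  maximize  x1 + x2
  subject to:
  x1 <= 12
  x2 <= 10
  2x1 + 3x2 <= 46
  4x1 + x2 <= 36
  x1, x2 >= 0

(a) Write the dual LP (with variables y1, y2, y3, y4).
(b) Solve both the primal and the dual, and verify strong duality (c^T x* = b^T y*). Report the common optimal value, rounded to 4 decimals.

The standard primal-dual pair for 'max c^T x s.t. A x <= b, x >= 0' is:
  Dual:  min b^T y  s.t.  A^T y >= c,  y >= 0.

So the dual LP is:
  minimize  12y1 + 10y2 + 46y3 + 36y4
  subject to:
    y1 + 2y3 + 4y4 >= 1
    y2 + 3y3 + y4 >= 1
    y1, y2, y3, y4 >= 0

Solving the primal: x* = (6.5, 10).
  primal value c^T x* = 16.5.
Solving the dual: y* = (0, 0.75, 0, 0.25).
  dual value b^T y* = 16.5.
Strong duality: c^T x* = b^T y*. Confirmed.

16.5


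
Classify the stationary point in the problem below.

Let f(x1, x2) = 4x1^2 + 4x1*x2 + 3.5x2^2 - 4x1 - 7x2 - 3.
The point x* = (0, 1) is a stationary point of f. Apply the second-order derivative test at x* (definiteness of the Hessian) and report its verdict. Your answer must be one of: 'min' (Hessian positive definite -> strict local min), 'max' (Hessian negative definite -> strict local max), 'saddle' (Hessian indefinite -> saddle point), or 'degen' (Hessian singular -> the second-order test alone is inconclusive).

Compute the Hessian H = grad^2 f:
  H = [[8, 4], [4, 7]]
Verify stationarity: grad f(x*) = H x* + g = (0, 0).
Eigenvalues of H: 3.4689, 11.5311.
Both eigenvalues > 0, so H is positive definite -> x* is a strict local min.

min


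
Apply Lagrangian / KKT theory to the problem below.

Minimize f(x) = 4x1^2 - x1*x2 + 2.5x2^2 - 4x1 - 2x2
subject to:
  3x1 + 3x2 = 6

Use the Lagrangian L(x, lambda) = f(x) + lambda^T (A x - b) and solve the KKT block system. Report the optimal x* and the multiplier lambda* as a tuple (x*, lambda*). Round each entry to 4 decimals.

Form the Lagrangian:
  L(x, lambda) = (1/2) x^T Q x + c^T x + lambda^T (A x - b)
Stationarity (grad_x L = 0): Q x + c + A^T lambda = 0.
Primal feasibility: A x = b.

This gives the KKT block system:
  [ Q   A^T ] [ x     ]   [-c ]
  [ A    0  ] [ lambda ] = [ b ]

Solving the linear system:
  x*      = (0.9333, 1.0667)
  lambda* = (-0.8)
  f(x*)   = -0.5333

x* = (0.9333, 1.0667), lambda* = (-0.8)


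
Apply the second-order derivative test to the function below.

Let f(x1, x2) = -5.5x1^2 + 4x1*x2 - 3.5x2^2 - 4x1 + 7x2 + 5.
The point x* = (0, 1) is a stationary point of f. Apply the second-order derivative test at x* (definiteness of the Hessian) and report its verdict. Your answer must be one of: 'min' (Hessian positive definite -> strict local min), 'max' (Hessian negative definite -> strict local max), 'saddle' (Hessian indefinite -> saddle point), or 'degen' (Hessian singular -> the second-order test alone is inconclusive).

Compute the Hessian H = grad^2 f:
  H = [[-11, 4], [4, -7]]
Verify stationarity: grad f(x*) = H x* + g = (0, 0).
Eigenvalues of H: -13.4721, -4.5279.
Both eigenvalues < 0, so H is negative definite -> x* is a strict local max.

max


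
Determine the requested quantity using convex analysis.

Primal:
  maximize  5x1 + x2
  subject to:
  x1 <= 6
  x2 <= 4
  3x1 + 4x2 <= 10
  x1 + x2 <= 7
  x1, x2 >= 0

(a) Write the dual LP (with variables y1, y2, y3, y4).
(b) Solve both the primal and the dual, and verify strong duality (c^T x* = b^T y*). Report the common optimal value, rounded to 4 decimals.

The standard primal-dual pair for 'max c^T x s.t. A x <= b, x >= 0' is:
  Dual:  min b^T y  s.t.  A^T y >= c,  y >= 0.

So the dual LP is:
  minimize  6y1 + 4y2 + 10y3 + 7y4
  subject to:
    y1 + 3y3 + y4 >= 5
    y2 + 4y3 + y4 >= 1
    y1, y2, y3, y4 >= 0

Solving the primal: x* = (3.3333, 0).
  primal value c^T x* = 16.6667.
Solving the dual: y* = (0, 0, 1.6667, 0).
  dual value b^T y* = 16.6667.
Strong duality: c^T x* = b^T y*. Confirmed.

16.6667


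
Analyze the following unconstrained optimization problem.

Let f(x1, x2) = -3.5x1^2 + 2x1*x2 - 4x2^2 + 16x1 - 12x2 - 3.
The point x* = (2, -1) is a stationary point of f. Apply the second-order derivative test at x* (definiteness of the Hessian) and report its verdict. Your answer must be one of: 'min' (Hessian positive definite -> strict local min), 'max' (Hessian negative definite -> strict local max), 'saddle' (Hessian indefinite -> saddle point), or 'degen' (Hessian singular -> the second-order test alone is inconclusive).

Compute the Hessian H = grad^2 f:
  H = [[-7, 2], [2, -8]]
Verify stationarity: grad f(x*) = H x* + g = (0, 0).
Eigenvalues of H: -9.5616, -5.4384.
Both eigenvalues < 0, so H is negative definite -> x* is a strict local max.

max
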